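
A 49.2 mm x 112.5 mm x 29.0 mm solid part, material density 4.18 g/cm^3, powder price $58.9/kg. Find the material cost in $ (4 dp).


V = 49.2 * 112.5 * 29.0 = 160515.0 mm^3 = 160.515 cm^3
Mass = 160.515 * 4.18 / 1000 = 0.6709527 kg
Cost = 0.6709527 * 58.9 = 39.5191 $


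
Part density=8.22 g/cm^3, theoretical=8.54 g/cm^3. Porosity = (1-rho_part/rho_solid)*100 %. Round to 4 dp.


Porosity = (1-8.22/8.54)*100 = 3.7471 %


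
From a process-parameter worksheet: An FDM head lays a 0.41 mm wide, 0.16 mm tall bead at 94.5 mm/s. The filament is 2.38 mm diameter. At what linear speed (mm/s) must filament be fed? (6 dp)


Q = 0.41 * 0.16 * 94.5 = 6.1992 mm^3/s
A_fil = pi*(2.38/2)^2 = 4.44880936 mm^2
v_feed = 6.1992 / 4.44880936 = 1.393451 mm/s


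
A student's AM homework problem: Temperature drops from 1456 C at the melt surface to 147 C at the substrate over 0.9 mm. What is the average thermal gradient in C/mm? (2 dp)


G = (1456-147)/0.9 = 1454.44 C/mm


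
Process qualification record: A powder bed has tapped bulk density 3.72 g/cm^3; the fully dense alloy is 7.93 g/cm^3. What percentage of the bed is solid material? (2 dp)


Packing = (3.72/7.93)*100 = 46.91 %


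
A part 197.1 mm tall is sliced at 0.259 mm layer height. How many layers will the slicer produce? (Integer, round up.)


Layers = ceil(197.1/0.259) = 762


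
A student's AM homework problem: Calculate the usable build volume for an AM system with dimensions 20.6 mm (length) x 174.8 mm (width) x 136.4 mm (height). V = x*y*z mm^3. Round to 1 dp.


V = 20.6 * 174.8 * 136.4 = 491160.0 mm^3


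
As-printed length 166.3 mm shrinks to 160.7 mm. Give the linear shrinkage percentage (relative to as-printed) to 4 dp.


Shrinkage = ((166.3-160.7)/166.3)*100 = 3.3674 %


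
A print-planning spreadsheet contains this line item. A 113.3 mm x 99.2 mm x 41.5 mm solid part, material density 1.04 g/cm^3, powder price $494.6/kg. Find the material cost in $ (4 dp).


V = 113.3 * 99.2 * 41.5 = 466433.44 mm^3 = 466.43344 cm^3
Mass = 466.43344 * 1.04 / 1000 = 0.48509078 kg
Cost = 0.48509078 * 494.6 = 239.9259 $


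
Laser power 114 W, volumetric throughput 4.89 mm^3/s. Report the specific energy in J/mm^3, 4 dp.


SE = 114 / 4.89 = 23.3129 J/mm^3


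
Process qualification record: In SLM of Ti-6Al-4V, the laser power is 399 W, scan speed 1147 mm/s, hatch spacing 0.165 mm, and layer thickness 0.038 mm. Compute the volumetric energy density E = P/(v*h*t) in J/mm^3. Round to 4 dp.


E = 399 / (1147*0.165*0.038) = 55.4807 J/mm^3


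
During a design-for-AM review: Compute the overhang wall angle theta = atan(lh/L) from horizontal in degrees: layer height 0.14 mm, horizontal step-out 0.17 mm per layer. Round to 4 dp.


angle = atan(0.14/0.17) = 39.4725 degrees


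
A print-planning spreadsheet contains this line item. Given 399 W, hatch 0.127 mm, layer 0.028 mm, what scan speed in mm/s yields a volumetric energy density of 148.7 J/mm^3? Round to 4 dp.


v = 399 / (148.7*0.127*0.028) = 754.5711 mm/s


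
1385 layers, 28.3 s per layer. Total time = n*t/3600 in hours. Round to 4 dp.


t = 1385 * 28.3 / 3600 = 10.8876 hrs


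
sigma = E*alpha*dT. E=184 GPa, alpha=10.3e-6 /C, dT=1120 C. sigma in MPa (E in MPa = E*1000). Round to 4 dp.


sigma = 184*1000 * 10.3e-6 * 1120 = 2122.624 MPa


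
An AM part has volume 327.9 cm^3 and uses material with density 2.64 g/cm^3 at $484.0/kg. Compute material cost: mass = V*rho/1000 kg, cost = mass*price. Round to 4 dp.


Mass = 327.9*2.64/1000 = 0.865656 kg
Cost = 0.865656 * 484.0 = 418.9775 $


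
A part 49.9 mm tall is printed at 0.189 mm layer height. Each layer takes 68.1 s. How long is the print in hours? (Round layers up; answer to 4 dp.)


Layers = ceil(49.9/0.189) = 265
t = 265 * 68.1 / 3600 = 5.0129 hrs


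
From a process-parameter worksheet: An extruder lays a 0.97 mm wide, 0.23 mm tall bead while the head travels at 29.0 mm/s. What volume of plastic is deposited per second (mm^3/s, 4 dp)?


Rate = 0.97 * 0.23 * 29.0 = 6.4699 mm^3/s


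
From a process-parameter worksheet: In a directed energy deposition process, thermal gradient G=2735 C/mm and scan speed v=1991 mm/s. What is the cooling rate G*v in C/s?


CR = 2735 * 1991 = 5445385 C/s


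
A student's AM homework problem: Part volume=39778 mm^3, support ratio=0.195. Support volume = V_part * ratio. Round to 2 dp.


V_support = 39778 * 0.195 = 7756.71 mm^3


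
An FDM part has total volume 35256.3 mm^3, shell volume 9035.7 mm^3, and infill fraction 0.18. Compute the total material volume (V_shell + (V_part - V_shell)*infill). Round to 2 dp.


V_infill = (35256.3 - 9035.7) * 0.18 = 4719.71
V_total = 9035.7 + 4719.71 = 13755.41 mm^3


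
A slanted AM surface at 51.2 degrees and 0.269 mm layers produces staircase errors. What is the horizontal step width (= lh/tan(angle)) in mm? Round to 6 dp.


step = 0.269 / tan(51.2) = 0.216282 mm


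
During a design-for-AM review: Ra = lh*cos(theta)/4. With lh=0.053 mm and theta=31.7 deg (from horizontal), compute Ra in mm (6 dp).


Ra = 0.053 * cos(31.7) / 4 = 0.011273 mm


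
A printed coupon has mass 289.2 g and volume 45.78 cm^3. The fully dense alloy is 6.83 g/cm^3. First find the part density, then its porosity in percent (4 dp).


rho_part = 289.2 / 45.78 = 6.31716907 g/cm^3
Porosity = (1 - 6.31716907/6.83)*100 = 7.5085 %


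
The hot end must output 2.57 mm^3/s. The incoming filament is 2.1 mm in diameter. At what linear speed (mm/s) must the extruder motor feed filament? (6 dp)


A = pi*(2.1/2)^2 = 3.463606
v = 2.57 / 3.463606 = 0.742001 mm/s


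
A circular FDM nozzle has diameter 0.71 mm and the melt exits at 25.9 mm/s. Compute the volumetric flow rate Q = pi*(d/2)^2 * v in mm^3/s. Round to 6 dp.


A = pi*(0.71/2)^2 = 0.39591921 mm^2
Q = 0.39591921 * 25.9 = 10.254308 mm^3/s


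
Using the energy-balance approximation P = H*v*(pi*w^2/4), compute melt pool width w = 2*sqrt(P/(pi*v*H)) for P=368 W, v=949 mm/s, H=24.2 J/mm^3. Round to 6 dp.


w = 2*sqrt(368/(pi*949*24.2)) = 0.142836 mm


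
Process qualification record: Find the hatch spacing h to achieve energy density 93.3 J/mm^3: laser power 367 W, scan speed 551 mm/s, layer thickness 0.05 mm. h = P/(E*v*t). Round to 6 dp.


h = 367 / (93.3*551*0.05) = 0.142779 mm


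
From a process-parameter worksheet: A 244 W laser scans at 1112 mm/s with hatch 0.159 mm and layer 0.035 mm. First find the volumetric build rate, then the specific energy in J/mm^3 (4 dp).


Build rate = 1112 * 0.159 * 0.035 = 6.18828 mm^3/s
SE = 244 / 6.18828 = 39.4294 J/mm^3


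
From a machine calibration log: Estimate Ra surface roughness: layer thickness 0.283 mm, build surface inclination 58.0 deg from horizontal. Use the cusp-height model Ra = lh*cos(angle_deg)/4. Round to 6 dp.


Ra = 0.283 * cos(58.0) / 4 = 0.037492 mm


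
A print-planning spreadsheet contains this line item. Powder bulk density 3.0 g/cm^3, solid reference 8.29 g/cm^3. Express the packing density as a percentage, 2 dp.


Packing = (3.0/8.29)*100 = 36.19 %


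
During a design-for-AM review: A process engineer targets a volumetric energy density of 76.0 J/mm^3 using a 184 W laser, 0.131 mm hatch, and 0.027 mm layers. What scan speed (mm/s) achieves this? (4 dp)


v = 184 / (76.0*0.131*0.027) = 684.4933 mm/s


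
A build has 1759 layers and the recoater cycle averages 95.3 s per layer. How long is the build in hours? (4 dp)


t = 1759 * 95.3 / 3600 = 46.5646 hrs


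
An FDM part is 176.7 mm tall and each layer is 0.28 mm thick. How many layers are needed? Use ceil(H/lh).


Layers = ceil(176.7/0.28) = 632


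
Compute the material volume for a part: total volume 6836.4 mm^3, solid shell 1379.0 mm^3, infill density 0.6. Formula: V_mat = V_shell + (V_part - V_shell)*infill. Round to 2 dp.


V_infill = (6836.4 - 1379.0) * 0.6 = 3274.44
V_total = 1379.0 + 3274.44 = 4653.44 mm^3


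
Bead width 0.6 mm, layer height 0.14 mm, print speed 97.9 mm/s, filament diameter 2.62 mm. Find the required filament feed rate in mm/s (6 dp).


Q = 0.6 * 0.14 * 97.9 = 8.2236 mm^3/s
A_fil = pi*(2.62/2)^2 = 5.39128715 mm^2
v_feed = 8.2236 / 5.39128715 = 1.52535 mm/s


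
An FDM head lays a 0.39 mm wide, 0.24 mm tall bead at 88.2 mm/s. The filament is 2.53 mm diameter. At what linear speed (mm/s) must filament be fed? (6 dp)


Q = 0.39 * 0.24 * 88.2 = 8.25552 mm^3/s
A_fil = pi*(2.53/2)^2 = 5.0272551 mm^2
v_feed = 8.25552 / 5.0272551 = 1.642153 mm/s


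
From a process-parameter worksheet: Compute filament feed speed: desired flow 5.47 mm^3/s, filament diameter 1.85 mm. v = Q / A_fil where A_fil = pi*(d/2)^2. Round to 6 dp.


A = pi*(1.85/2)^2 = 2.688025
v = 5.47 / 2.688025 = 2.034951 mm/s


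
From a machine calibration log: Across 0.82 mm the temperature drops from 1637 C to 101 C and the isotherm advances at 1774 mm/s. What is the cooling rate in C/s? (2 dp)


G = (1637-101)/0.82 = 1873.17073171 C/mm
CR = 1873.17073171 * 1774 = 3323004.88 C/s


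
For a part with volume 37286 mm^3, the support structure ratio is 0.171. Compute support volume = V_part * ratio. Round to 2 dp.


V_support = 37286 * 0.171 = 6375.91 mm^3


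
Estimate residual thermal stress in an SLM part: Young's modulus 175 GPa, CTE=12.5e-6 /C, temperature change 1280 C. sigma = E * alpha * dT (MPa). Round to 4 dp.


sigma = 175*1000 * 12.5e-6 * 1280 = 2800.0 MPa


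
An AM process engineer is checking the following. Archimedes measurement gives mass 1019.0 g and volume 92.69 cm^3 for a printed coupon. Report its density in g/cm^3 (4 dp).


rho = 1019.0 / 92.69 = 10.9936 g/cm^3


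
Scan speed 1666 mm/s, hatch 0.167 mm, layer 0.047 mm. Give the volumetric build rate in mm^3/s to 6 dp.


Rate = 1666 * 0.167 * 0.047 = 13.076434 mm^3/s


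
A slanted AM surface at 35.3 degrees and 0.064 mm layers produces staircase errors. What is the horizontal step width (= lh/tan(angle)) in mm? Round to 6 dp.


step = 0.064 / tan(35.3) = 0.09039 mm


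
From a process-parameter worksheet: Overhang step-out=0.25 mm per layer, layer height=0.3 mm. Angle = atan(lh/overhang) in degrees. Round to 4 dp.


angle = atan(0.3/0.25) = 50.1944 degrees


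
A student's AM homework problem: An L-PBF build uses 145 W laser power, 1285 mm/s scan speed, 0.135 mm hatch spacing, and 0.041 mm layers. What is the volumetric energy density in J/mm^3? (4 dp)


E = 145 / (1285*0.135*0.041) = 20.3867 J/mm^3


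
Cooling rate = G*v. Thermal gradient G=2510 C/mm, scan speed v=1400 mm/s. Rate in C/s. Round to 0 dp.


CR = 2510 * 1400 = 3514000 C/s


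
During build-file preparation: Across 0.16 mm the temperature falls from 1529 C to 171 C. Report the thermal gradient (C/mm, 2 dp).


G = (1529-171)/0.16 = 8487.5 C/mm


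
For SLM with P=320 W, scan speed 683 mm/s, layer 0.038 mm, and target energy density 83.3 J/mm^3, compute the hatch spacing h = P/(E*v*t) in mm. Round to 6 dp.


h = 320 / (83.3*683*0.038) = 0.148013 mm


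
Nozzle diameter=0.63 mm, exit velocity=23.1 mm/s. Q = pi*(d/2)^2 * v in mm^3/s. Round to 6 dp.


A = pi*(0.63/2)^2 = 0.31172453 mm^2
Q = 0.31172453 * 23.1 = 7.200837 mm^3/s


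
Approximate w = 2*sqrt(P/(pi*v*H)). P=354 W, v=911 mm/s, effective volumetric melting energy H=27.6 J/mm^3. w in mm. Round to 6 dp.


w = 2*sqrt(354/(pi*911*27.6)) = 0.133888 mm


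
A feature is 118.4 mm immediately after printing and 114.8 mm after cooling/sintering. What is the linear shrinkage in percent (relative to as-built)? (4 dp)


Shrinkage = ((118.4-114.8)/118.4)*100 = 3.0405 %


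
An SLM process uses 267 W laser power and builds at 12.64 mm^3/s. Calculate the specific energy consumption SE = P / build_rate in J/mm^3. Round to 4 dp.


SE = 267 / 12.64 = 21.1234 J/mm^3


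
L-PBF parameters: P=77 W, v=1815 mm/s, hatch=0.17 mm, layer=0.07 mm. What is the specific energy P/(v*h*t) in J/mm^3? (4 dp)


Build rate = 1815 * 0.17 * 0.07 = 21.5985 mm^3/s
SE = 77 / 21.5985 = 3.5651 J/mm^3


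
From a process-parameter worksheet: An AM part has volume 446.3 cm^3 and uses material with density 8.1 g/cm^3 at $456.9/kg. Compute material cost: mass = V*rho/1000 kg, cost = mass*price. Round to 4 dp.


Mass = 446.3*8.1/1000 = 3.61503 kg
Cost = 3.61503 * 456.9 = 1651.7072 $


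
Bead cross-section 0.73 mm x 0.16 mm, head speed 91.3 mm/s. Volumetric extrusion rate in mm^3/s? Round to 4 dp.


Rate = 0.73 * 0.16 * 91.3 = 10.6638 mm^3/s


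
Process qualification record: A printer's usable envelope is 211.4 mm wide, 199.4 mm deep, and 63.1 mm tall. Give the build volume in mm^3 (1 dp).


V = 211.4 * 199.4 * 63.1 = 2659864.4 mm^3


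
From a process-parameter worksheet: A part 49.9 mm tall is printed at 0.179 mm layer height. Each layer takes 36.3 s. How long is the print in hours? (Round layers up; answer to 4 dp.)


Layers = ceil(49.9/0.179) = 279
t = 279 * 36.3 / 3600 = 2.8133 hrs


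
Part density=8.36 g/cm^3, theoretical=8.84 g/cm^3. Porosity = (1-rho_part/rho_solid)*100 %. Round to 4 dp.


Porosity = (1-8.36/8.84)*100 = 5.4299 %


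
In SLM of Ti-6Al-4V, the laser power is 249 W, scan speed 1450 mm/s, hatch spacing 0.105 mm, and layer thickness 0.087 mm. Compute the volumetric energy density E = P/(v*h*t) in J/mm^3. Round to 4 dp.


E = 249 / (1450*0.105*0.087) = 18.7985 J/mm^3


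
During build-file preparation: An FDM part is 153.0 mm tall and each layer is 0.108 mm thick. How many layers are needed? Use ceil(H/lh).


Layers = ceil(153.0/0.108) = 1417


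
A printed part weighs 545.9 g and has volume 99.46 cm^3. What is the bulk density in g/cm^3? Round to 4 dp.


rho = 545.9 / 99.46 = 5.4886 g/cm^3


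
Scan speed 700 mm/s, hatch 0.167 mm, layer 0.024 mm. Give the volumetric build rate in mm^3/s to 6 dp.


Rate = 700 * 0.167 * 0.024 = 2.8056 mm^3/s


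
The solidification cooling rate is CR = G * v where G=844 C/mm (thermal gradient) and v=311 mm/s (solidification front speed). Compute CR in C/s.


CR = 844 * 311 = 262484 C/s


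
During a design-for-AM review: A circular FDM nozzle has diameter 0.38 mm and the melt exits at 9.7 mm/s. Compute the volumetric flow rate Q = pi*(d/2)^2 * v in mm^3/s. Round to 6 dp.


A = pi*(0.38/2)^2 = 0.11341149 mm^2
Q = 0.11341149 * 9.7 = 1.100091 mm^3/s


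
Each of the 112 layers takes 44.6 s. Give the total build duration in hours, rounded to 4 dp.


t = 112 * 44.6 / 3600 = 1.3876 hrs


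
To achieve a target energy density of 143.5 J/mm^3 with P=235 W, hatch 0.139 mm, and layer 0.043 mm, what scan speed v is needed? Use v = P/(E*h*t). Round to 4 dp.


v = 235 / (143.5*0.139*0.043) = 273.9887 mm/s


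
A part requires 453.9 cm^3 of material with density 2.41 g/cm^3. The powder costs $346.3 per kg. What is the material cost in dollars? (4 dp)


Mass = 453.9*2.41/1000 = 1.093899 kg
Cost = 1.093899 * 346.3 = 378.8172 $


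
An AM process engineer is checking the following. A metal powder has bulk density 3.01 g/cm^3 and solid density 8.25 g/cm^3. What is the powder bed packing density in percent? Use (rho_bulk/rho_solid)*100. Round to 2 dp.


Packing = (3.01/8.25)*100 = 36.48 %


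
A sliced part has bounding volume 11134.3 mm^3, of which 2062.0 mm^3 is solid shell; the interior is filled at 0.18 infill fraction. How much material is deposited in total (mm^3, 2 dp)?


V_infill = (11134.3 - 2062.0) * 0.18 = 1633.01
V_total = 2062.0 + 1633.01 = 3695.01 mm^3


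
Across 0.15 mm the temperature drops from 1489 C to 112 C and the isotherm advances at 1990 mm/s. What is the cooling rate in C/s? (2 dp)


G = (1489-112)/0.15 = 9180.0 C/mm
CR = 9180.0 * 1990 = 18268200.0 C/s


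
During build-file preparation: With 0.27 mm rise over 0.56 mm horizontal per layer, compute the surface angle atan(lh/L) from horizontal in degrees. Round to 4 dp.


angle = atan(0.27/0.56) = 25.7407 degrees


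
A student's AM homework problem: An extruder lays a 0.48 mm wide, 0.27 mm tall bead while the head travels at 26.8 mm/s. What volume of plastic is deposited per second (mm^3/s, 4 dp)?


Rate = 0.48 * 0.27 * 26.8 = 3.4733 mm^3/s


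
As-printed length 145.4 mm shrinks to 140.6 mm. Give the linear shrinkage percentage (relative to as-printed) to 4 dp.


Shrinkage = ((145.4-140.6)/145.4)*100 = 3.3012 %


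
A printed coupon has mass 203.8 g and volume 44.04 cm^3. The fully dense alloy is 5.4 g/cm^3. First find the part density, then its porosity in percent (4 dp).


rho_part = 203.8 / 44.04 = 4.62761126 g/cm^3
Porosity = (1 - 4.62761126/5.4)*100 = 14.3035 %


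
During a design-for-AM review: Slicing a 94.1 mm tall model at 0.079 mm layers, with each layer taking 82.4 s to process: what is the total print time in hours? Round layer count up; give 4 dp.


Layers = ceil(94.1/0.079) = 1192
t = 1192 * 82.4 / 3600 = 27.2836 hrs


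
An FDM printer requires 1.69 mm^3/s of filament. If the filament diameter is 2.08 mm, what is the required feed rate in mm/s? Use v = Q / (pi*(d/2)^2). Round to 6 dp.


A = pi*(2.08/2)^2 = 3.397947
v = 1.69 / 3.397947 = 0.497359 mm/s


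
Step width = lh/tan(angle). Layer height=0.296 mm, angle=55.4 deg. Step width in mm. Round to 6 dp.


step = 0.296 / tan(55.4) = 0.204197 mm


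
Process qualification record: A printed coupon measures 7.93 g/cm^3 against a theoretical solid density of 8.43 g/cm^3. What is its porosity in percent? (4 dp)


Porosity = (1-7.93/8.43)*100 = 5.9312 %


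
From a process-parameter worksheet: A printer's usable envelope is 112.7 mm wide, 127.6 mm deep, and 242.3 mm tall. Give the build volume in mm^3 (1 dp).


V = 112.7 * 127.6 * 242.3 = 3484400.0 mm^3


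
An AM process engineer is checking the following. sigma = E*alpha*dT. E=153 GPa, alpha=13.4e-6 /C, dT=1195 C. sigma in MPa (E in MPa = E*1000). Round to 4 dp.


sigma = 153*1000 * 13.4e-6 * 1195 = 2449.989 MPa


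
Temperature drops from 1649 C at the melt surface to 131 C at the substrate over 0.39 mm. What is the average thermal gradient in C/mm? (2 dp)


G = (1649-131)/0.39 = 3892.31 C/mm


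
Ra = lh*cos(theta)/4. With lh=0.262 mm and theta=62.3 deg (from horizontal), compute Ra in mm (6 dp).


Ra = 0.262 * cos(62.3) / 4 = 0.030447 mm


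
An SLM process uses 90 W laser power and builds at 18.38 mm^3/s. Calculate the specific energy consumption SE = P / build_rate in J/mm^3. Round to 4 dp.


SE = 90 / 18.38 = 4.8966 J/mm^3


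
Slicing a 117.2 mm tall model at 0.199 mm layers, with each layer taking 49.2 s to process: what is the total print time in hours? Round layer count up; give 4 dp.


Layers = ceil(117.2/0.199) = 589
t = 589 * 49.2 / 3600 = 8.0497 hrs


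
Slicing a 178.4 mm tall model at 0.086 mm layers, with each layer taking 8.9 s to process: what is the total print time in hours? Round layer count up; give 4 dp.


Layers = ceil(178.4/0.086) = 2075
t = 2075 * 8.9 / 3600 = 5.1299 hrs


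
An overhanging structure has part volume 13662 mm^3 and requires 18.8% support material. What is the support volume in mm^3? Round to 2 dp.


V_support = 13662 * 0.188 = 2568.46 mm^3


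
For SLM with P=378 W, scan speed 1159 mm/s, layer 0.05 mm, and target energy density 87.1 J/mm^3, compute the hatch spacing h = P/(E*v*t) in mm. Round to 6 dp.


h = 378 / (87.1*1159*0.05) = 0.074889 mm


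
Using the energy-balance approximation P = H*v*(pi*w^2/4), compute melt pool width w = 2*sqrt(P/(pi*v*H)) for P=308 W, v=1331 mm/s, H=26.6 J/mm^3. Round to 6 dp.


w = 2*sqrt(308/(pi*1331*26.6)) = 0.105245 mm


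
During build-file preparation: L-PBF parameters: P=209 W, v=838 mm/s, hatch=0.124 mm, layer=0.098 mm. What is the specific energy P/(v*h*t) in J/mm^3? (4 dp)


Build rate = 838 * 0.124 * 0.098 = 10.183376 mm^3/s
SE = 209 / 10.183376 = 20.5236 J/mm^3


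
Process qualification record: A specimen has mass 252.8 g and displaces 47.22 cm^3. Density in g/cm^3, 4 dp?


rho = 252.8 / 47.22 = 5.3537 g/cm^3


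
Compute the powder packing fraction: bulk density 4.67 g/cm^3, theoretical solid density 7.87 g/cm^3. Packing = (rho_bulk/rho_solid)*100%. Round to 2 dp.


Packing = (4.67/7.87)*100 = 59.34 %


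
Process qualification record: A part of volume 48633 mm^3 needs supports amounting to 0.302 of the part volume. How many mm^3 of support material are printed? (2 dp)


V_support = 48633 * 0.302 = 14687.17 mm^3


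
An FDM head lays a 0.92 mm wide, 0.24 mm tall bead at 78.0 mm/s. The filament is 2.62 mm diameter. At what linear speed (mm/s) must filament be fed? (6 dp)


Q = 0.92 * 0.24 * 78.0 = 17.2224 mm^3/s
A_fil = pi*(2.62/2)^2 = 5.39128715 mm^2
v_feed = 17.2224 / 5.39128715 = 3.194488 mm/s


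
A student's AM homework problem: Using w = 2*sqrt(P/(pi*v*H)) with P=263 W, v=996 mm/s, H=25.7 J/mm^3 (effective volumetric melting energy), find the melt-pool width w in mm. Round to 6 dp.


w = 2*sqrt(263/(pi*996*25.7)) = 0.114376 mm


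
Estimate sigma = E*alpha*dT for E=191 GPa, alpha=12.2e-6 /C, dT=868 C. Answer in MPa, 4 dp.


sigma = 191*1000 * 12.2e-6 * 868 = 2022.6136 MPa


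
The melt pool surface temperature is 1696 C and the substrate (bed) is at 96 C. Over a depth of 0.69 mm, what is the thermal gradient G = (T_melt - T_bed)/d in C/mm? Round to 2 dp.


G = (1696-96)/0.69 = 2318.84 C/mm


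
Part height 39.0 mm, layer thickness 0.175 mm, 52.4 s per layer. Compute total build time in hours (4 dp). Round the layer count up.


Layers = ceil(39.0/0.175) = 223
t = 223 * 52.4 / 3600 = 3.2459 hrs


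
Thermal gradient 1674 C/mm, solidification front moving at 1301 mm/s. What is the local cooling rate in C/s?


CR = 1674 * 1301 = 2177874 C/s


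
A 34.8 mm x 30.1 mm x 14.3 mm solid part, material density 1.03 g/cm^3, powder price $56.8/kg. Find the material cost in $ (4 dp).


V = 34.8 * 30.1 * 14.3 = 14978.964 mm^3 = 14.978964 cm^3
Mass = 14.978964 * 1.03 / 1000 = 0.01542833 kg
Cost = 0.01542833 * 56.8 = 0.8763 $


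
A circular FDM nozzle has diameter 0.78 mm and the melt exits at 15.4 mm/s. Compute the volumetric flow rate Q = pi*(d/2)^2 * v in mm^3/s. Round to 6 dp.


A = pi*(0.78/2)^2 = 0.47783624 mm^2
Q = 0.47783624 * 15.4 = 7.358678 mm^3/s


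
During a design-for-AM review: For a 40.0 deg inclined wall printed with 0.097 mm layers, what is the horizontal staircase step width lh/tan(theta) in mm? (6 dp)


step = 0.097 / tan(40.0) = 0.1156 mm


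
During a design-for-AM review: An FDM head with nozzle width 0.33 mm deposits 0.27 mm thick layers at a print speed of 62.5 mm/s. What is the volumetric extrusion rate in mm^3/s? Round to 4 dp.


Rate = 0.33 * 0.27 * 62.5 = 5.5688 mm^3/s


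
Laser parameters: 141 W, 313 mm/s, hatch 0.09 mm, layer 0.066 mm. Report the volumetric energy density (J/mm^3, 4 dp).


E = 141 / (313*0.09*0.066) = 75.8383 J/mm^3


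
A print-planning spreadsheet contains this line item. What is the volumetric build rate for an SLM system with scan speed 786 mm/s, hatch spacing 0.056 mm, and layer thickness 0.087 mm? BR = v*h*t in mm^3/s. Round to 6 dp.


Rate = 786 * 0.056 * 0.087 = 3.829392 mm^3/s


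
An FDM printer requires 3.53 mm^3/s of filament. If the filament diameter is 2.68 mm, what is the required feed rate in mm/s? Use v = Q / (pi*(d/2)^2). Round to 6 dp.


A = pi*(2.68/2)^2 = 5.641044
v = 3.53 / 5.641044 = 0.625771 mm/s


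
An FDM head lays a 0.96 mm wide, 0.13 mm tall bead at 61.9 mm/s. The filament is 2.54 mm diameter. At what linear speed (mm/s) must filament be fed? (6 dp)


Q = 0.96 * 0.13 * 61.9 = 7.72512 mm^3/s
A_fil = pi*(2.54/2)^2 = 5.06707479 mm^2
v_feed = 7.72512 / 5.06707479 = 1.524572 mm/s


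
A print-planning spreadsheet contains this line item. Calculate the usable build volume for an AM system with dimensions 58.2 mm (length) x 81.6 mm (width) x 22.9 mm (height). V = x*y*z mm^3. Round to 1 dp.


V = 58.2 * 81.6 * 22.9 = 108754.8 mm^3


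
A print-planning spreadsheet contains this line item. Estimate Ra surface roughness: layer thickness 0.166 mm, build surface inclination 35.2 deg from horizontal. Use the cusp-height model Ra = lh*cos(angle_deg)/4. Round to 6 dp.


Ra = 0.166 * cos(35.2) / 4 = 0.033912 mm


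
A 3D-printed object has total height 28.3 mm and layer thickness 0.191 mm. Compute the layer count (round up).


Layers = ceil(28.3/0.191) = 149


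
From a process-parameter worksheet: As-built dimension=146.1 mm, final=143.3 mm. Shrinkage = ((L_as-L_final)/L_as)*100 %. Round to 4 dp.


Shrinkage = ((146.1-143.3)/146.1)*100 = 1.9165 %


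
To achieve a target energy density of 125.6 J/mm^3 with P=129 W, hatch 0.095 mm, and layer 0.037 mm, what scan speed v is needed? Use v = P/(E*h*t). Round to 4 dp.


v = 129 / (125.6*0.095*0.037) = 292.1963 mm/s


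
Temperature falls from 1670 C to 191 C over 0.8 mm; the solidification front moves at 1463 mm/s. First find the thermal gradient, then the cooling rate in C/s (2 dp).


G = (1670-191)/0.8 = 1848.75 C/mm
CR = 1848.75 * 1463 = 2704721.25 C/s


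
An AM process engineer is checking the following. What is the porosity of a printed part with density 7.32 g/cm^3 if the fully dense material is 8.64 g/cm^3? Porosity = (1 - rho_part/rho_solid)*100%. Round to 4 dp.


Porosity = (1-7.32/8.64)*100 = 15.2778 %


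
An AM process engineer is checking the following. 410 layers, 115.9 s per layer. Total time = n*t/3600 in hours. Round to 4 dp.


t = 410 * 115.9 / 3600 = 13.1997 hrs


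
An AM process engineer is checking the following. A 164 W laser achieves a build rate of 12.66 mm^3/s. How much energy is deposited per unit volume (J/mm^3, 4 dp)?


SE = 164 / 12.66 = 12.9542 J/mm^3


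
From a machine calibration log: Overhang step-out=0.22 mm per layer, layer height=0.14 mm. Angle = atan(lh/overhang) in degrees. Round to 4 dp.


angle = atan(0.14/0.22) = 32.4712 degrees


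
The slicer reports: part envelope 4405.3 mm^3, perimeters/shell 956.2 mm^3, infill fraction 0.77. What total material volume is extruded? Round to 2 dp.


V_infill = (4405.3 - 956.2) * 0.77 = 2655.81
V_total = 956.2 + 2655.81 = 3612.01 mm^3


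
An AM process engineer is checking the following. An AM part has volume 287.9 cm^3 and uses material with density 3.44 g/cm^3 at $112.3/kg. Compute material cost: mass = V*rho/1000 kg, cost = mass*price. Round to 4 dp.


Mass = 287.9*3.44/1000 = 0.990376 kg
Cost = 0.990376 * 112.3 = 111.2192 $


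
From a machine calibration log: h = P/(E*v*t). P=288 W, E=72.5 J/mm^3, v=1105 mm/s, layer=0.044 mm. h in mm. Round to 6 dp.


h = 288 / (72.5*1105*0.044) = 0.081703 mm


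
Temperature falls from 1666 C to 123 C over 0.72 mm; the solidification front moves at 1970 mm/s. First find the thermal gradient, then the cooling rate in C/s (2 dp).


G = (1666-123)/0.72 = 2143.05555556 C/mm
CR = 2143.05555556 * 1970 = 4221819.44 C/s


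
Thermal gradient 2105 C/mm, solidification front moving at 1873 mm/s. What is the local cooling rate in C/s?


CR = 2105 * 1873 = 3942665 C/s


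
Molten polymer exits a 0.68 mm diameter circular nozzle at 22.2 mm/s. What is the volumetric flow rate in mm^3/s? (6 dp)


A = pi*(0.68/2)^2 = 0.36316811 mm^2
Q = 0.36316811 * 22.2 = 8.062332 mm^3/s


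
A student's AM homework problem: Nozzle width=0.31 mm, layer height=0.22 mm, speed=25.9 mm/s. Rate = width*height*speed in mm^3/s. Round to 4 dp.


Rate = 0.31 * 0.22 * 25.9 = 1.7664 mm^3/s


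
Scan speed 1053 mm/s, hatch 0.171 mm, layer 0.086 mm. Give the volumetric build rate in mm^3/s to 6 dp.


Rate = 1053 * 0.171 * 0.086 = 15.485418 mm^3/s


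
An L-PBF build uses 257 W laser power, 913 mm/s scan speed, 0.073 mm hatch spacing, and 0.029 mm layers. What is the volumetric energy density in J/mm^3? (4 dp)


E = 257 / (913*0.073*0.029) = 132.9663 J/mm^3


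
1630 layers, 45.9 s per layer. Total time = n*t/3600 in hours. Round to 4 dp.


t = 1630 * 45.9 / 3600 = 20.7825 hrs


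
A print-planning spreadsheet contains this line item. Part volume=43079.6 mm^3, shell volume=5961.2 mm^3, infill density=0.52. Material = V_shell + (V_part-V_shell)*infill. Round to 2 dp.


V_infill = (43079.6 - 5961.2) * 0.52 = 19301.57
V_total = 5961.2 + 19301.57 = 25262.77 mm^3


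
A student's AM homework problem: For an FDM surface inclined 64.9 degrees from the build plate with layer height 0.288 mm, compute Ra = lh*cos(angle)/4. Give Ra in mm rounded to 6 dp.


Ra = 0.288 * cos(64.9) / 4 = 0.030542 mm


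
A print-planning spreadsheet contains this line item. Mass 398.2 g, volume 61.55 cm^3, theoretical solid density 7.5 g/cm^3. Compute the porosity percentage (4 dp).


rho_part = 398.2 / 61.55 = 6.46953696 g/cm^3
Porosity = (1 - 6.46953696/7.5)*100 = 13.7395 %


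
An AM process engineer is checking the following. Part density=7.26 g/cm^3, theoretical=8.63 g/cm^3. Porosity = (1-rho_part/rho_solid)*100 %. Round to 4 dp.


Porosity = (1-7.26/8.63)*100 = 15.8749 %


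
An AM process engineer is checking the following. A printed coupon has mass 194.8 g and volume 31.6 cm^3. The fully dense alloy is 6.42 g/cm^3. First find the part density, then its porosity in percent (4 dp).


rho_part = 194.8 / 31.6 = 6.16455696 g/cm^3
Porosity = (1 - 6.16455696/6.42)*100 = 3.9789 %


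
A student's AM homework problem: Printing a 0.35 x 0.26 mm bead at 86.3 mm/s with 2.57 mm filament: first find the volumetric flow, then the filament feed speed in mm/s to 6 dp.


Q = 0.35 * 0.26 * 86.3 = 7.8533 mm^3/s
A_fil = pi*(2.57/2)^2 = 5.18747633 mm^2
v_feed = 7.8533 / 5.18747633 = 1.513896 mm/s


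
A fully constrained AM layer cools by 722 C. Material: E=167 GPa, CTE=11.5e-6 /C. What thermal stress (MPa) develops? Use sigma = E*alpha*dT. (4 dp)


sigma = 167*1000 * 11.5e-6 * 722 = 1386.601 MPa


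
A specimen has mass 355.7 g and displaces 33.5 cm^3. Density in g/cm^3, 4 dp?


rho = 355.7 / 33.5 = 10.6179 g/cm^3


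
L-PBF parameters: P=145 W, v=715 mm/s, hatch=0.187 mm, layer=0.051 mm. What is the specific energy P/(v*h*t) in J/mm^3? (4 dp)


Build rate = 715 * 0.187 * 0.051 = 6.818955 mm^3/s
SE = 145 / 6.818955 = 21.2643 J/mm^3


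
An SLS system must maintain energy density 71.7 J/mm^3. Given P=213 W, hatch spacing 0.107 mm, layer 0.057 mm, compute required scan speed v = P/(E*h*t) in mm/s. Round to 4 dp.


v = 213 / (71.7*0.107*0.057) = 487.0817 mm/s


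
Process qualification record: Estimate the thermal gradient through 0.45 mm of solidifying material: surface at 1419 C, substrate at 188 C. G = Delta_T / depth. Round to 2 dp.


G = (1419-188)/0.45 = 2735.56 C/mm


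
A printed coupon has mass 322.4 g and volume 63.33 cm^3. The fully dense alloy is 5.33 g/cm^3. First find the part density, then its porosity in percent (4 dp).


rho_part = 322.4 / 63.33 = 5.09079425 g/cm^3
Porosity = (1 - 5.09079425/5.33)*100 = 4.4879 %


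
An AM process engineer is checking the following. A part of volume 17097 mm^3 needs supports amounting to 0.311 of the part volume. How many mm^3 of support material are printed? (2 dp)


V_support = 17097 * 0.311 = 5317.17 mm^3


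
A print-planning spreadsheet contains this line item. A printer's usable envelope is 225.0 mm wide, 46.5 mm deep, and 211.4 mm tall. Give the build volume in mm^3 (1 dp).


V = 225.0 * 46.5 * 211.4 = 2211772.5 mm^3


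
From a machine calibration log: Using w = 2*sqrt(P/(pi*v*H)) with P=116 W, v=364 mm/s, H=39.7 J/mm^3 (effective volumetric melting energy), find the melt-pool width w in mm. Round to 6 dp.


w = 2*sqrt(116/(pi*364*39.7)) = 0.101097 mm


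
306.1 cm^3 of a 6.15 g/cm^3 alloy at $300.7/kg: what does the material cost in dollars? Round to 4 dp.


Mass = 306.1*6.15/1000 = 1.882515 kg
Cost = 1.882515 * 300.7 = 566.0723 $


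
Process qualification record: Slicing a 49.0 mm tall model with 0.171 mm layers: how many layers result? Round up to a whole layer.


Layers = ceil(49.0/0.171) = 287


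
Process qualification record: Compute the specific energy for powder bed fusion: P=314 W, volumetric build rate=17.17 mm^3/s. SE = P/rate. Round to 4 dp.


SE = 314 / 17.17 = 18.2877 J/mm^3


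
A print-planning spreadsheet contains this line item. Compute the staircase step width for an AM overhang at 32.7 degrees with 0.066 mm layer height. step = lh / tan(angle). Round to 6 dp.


step = 0.066 / tan(32.7) = 0.102806 mm


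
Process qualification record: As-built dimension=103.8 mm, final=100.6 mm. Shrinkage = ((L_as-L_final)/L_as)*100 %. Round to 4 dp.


Shrinkage = ((103.8-100.6)/103.8)*100 = 3.0829 %


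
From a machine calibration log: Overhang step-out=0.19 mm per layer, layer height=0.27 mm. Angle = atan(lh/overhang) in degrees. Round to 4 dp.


angle = atan(0.27/0.19) = 54.8658 degrees


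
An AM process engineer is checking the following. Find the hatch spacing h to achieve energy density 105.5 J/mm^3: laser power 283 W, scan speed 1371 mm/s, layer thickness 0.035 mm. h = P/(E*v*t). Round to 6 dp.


h = 283 / (105.5*1371*0.035) = 0.055902 mm


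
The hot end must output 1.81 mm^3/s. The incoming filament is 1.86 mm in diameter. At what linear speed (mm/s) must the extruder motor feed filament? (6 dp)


A = pi*(1.86/2)^2 = 2.717163
v = 1.81 / 2.717163 = 0.666136 mm/s


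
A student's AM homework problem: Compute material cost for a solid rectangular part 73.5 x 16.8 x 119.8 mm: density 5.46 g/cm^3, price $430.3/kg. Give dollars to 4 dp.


V = 73.5 * 16.8 * 119.8 = 147929.04 mm^3 = 147.92904 cm^3
Mass = 147.92904 * 5.46 / 1000 = 0.80769256 kg
Cost = 0.80769256 * 430.3 = 347.5501 $


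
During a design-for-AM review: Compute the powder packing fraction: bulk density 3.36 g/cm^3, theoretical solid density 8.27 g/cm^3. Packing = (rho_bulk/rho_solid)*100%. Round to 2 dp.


Packing = (3.36/8.27)*100 = 40.63 %


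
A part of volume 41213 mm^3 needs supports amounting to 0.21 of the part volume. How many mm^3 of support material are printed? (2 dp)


V_support = 41213 * 0.21 = 8654.73 mm^3


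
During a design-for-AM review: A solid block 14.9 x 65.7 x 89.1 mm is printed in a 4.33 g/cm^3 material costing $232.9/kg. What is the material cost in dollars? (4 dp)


V = 14.9 * 65.7 * 89.1 = 87222.663 mm^3 = 87.222663 cm^3
Mass = 87.222663 * 4.33 / 1000 = 0.37767413 kg
Cost = 0.37767413 * 232.9 = 87.9603 $


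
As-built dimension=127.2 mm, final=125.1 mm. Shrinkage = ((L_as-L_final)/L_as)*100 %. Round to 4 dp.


Shrinkage = ((127.2-125.1)/127.2)*100 = 1.6509 %


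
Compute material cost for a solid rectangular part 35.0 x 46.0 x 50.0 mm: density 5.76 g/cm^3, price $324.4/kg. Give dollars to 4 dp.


V = 35.0 * 46.0 * 50.0 = 80500.0 mm^3 = 80.5 cm^3
Mass = 80.5 * 5.76 / 1000 = 0.46368 kg
Cost = 0.46368 * 324.4 = 150.4178 $


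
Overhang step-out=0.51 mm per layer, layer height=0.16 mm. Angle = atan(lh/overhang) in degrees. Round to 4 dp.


angle = atan(0.16/0.51) = 17.418 degrees


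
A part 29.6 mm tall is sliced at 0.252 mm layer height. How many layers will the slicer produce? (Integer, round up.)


Layers = ceil(29.6/0.252) = 118


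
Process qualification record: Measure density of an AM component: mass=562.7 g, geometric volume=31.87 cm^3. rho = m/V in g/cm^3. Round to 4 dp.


rho = 562.7 / 31.87 = 17.6561 g/cm^3


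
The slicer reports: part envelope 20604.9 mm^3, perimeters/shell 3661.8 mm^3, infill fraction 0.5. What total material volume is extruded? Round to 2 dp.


V_infill = (20604.9 - 3661.8) * 0.5 = 8471.55
V_total = 3661.8 + 8471.55 = 12133.35 mm^3


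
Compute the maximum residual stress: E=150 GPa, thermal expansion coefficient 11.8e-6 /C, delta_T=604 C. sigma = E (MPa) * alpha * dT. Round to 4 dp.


sigma = 150*1000 * 11.8e-6 * 604 = 1069.08 MPa


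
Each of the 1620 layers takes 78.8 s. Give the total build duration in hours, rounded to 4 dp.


t = 1620 * 78.8 / 3600 = 35.46 hrs


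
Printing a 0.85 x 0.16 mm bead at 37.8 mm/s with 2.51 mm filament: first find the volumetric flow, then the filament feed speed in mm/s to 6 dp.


Q = 0.85 * 0.16 * 37.8 = 5.1408 mm^3/s
A_fil = pi*(2.51/2)^2 = 4.94808697 mm^2
v_feed = 5.1408 / 4.94808697 = 1.038947 mm/s


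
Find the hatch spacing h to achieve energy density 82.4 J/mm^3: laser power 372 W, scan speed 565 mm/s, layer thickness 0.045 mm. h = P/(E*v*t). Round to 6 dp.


h = 372 / (82.4*565*0.045) = 0.177564 mm


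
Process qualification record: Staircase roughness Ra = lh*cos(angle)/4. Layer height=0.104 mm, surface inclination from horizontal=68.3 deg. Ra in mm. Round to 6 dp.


Ra = 0.104 * cos(68.3) / 4 = 0.009613 mm


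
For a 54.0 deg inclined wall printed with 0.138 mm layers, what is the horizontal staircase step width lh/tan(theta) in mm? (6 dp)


step = 0.138 / tan(54.0) = 0.100263 mm


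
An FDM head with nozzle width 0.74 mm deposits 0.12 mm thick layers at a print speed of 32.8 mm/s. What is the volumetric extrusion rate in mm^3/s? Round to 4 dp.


Rate = 0.74 * 0.12 * 32.8 = 2.9126 mm^3/s


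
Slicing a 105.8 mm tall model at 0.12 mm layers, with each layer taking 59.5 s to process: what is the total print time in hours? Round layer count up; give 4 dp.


Layers = ceil(105.8/0.12) = 882
t = 882 * 59.5 / 3600 = 14.5775 hrs


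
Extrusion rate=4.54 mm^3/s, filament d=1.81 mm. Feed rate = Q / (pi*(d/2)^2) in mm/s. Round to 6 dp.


A = pi*(1.81/2)^2 = 2.573043
v = 4.54 / 2.573043 = 1.764448 mm/s


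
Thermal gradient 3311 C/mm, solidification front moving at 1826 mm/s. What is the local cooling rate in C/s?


CR = 3311 * 1826 = 6045886 C/s


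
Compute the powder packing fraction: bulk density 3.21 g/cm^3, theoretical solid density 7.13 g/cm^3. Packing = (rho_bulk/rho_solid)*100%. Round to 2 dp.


Packing = (3.21/7.13)*100 = 45.02 %


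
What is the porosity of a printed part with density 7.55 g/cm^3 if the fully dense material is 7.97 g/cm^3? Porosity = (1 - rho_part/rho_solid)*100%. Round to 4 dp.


Porosity = (1-7.55/7.97)*100 = 5.2698 %


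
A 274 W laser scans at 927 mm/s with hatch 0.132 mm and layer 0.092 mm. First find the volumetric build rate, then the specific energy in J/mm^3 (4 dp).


Build rate = 927 * 0.132 * 0.092 = 11.257488 mm^3/s
SE = 274 / 11.257488 = 24.3394 J/mm^3


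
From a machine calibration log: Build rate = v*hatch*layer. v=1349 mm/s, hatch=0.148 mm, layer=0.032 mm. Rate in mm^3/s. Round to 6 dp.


Rate = 1349 * 0.148 * 0.032 = 6.388864 mm^3/s


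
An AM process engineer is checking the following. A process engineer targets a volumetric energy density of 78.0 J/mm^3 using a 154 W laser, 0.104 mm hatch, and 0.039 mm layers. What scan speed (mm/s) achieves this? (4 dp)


v = 154 / (78.0*0.104*0.039) = 486.7749 mm/s


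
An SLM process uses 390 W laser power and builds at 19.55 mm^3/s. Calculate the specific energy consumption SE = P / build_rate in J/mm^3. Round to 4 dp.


SE = 390 / 19.55 = 19.9488 J/mm^3


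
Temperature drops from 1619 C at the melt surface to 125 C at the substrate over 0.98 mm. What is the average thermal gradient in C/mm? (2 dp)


G = (1619-125)/0.98 = 1524.49 C/mm


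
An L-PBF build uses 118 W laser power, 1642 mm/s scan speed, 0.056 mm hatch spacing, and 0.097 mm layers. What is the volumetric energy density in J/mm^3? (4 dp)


E = 118 / (1642*0.056*0.097) = 13.2297 J/mm^3


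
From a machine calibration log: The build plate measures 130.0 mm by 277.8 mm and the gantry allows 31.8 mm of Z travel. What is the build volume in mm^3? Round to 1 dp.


V = 130.0 * 277.8 * 31.8 = 1148425.2 mm^3
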